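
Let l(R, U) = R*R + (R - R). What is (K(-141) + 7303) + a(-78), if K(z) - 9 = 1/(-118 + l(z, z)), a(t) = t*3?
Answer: 139882515/19763 ≈ 7078.0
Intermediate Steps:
a(t) = 3*t
l(R, U) = R² (l(R, U) = R² + 0 = R²)
K(z) = 9 + 1/(-118 + z²)
(K(-141) + 7303) + a(-78) = ((-1061 + 9*(-141)²)/(-118 + (-141)²) + 7303) + 3*(-78) = ((-1061 + 9*19881)/(-118 + 19881) + 7303) - 234 = ((-1061 + 178929)/19763 + 7303) - 234 = ((1/19763)*177868 + 7303) - 234 = (177868/19763 + 7303) - 234 = 144507057/19763 - 234 = 139882515/19763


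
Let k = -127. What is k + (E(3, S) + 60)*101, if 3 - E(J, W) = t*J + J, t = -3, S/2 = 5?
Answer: 6842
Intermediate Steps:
S = 10 (S = 2*5 = 10)
E(J, W) = 3 + 2*J (E(J, W) = 3 - (-3*J + J) = 3 - (-2)*J = 3 + 2*J)
k + (E(3, S) + 60)*101 = -127 + ((3 + 2*3) + 60)*101 = -127 + ((3 + 6) + 60)*101 = -127 + (9 + 60)*101 = -127 + 69*101 = -127 + 6969 = 6842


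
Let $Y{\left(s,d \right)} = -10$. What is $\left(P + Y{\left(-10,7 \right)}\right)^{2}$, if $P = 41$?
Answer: $961$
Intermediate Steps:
$\left(P + Y{\left(-10,7 \right)}\right)^{2} = \left(41 - 10\right)^{2} = 31^{2} = 961$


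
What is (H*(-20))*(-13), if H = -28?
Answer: -7280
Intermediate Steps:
(H*(-20))*(-13) = -28*(-20)*(-13) = 560*(-13) = -7280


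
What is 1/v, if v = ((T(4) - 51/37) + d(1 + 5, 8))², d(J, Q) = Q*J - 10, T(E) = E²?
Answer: 1369/3790809 ≈ 0.00036114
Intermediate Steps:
d(J, Q) = -10 + J*Q (d(J, Q) = J*Q - 10 = -10 + J*Q)
v = 3790809/1369 (v = ((4² - 51/37) + (-10 + (1 + 5)*8))² = ((16 - 51/37) + (-10 + 6*8))² = ((16 - 1*51/37) + (-10 + 48))² = ((16 - 51/37) + 38)² = (541/37 + 38)² = (1947/37)² = 3790809/1369 ≈ 2769.0)
1/v = 1/(3790809/1369) = 1369/3790809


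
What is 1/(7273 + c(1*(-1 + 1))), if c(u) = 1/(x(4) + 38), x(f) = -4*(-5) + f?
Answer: 62/450927 ≈ 0.00013749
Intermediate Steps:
x(f) = 20 + f
c(u) = 1/62 (c(u) = 1/((20 + 4) + 38) = 1/(24 + 38) = 1/62)
1/(7273 + c(1*(-1 + 1))) = 1/(7273 + 1/62) = 1/(450927/62) = 62/450927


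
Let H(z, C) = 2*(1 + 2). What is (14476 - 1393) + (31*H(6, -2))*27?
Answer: 18105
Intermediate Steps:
H(z, C) = 6 (H(z, C) = 2*3 = 6)
(14476 - 1393) + (31*H(6, -2))*27 = (14476 - 1393) + (31*6)*27 = 13083 + 186*27 = 13083 + 5022 = 18105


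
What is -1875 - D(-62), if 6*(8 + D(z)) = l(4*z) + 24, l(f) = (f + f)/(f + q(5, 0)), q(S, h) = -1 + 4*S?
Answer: -1285625/687 ≈ -1871.4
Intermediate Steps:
l(f) = 2*f/(19 + f) (l(f) = (f + f)/(f + (-1 + 4*5)) = (2*f)/(f + (-1 + 20)) = (2*f)/(f + 19) = (2*f)/(19 + f) = 2*f/(19 + f))
D(z) = -4 + 4*z/(3*(19 + 4*z)) (D(z) = -8 + (2*(4*z)/(19 + 4*z) + 24)/6 = -8 + (8*z/(19 + 4*z) + 24)/6 = -8 + (24 + 8*z/(19 + 4*z))/6 = -8 + (4 + 4*z/(3*(19 + 4*z))) = -4 + 4*z/(3*(19 + 4*z)))
-1875 - D(-62) = -1875 - 4*(-57 - 11*(-62))/(3*(19 + 4*(-62))) = -1875 - 4*(-57 + 682)/(3*(19 - 248)) = -1875 - 4*625/(3*(-229)) = -1875 - 4*(-1)*625/(3*229) = -1875 - 1*(-2500/687) = -1875 + 2500/687 = -1285625/687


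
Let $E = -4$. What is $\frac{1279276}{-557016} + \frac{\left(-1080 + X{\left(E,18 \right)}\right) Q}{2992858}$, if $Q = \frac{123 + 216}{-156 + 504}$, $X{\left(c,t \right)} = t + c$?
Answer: $- \frac{27762206292941}{12086255990028} \approx -2.297$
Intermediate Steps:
$X{\left(c,t \right)} = c + t$
$Q = \frac{113}{116}$ ($Q = \frac{339}{348} = 339 \cdot \frac{1}{348} = \frac{113}{116} \approx 0.97414$)
$\frac{1279276}{-557016} + \frac{\left(-1080 + X{\left(E,18 \right)}\right) Q}{2992858} = \frac{1279276}{-557016} + \frac{\left(-1080 + \left(-4 + 18\right)\right) \frac{113}{116}}{2992858} = 1279276 \left(- \frac{1}{557016}\right) + \left(-1080 + 14\right) \frac{113}{116} \cdot \frac{1}{2992858} = - \frac{319819}{139254} + \left(-1066\right) \frac{113}{116} \cdot \frac{1}{2992858} = - \frac{319819}{139254} - \frac{60229}{173585764} = - \frac{27762206292941}{12086255990028}$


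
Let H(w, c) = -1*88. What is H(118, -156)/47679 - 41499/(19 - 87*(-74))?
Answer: -1979199037/307863303 ≈ -6.4288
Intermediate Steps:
H(w, c) = -88
H(118, -156)/47679 - 41499/(19 - 87*(-74)) = -88/47679 - 41499/(19 - 87*(-74)) = -88*1/47679 - 41499/(19 + 6438) = -88/47679 - 41499/6457 = -1979199037/307863303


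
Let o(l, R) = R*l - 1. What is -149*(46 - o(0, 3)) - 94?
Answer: -7097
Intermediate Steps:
o(l, R) = -1 + R*l
-149*(46 - o(0, 3)) - 94 = -149*(46 - (-1 + 3*0)) - 94 = -149*(46 - (-1 + 0)) - 94 = -149*(46 - 1*(-1)) - 94 = -149*(46 + 1) - 94 = -149*47 - 94 = -7003 - 94 = -7097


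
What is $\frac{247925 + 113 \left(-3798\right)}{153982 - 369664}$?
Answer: $\frac{181249}{215682} \approx 0.84035$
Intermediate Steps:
$\frac{247925 + 113 \left(-3798\right)}{153982 - 369664} = \frac{247925 - 429174}{-215682} = \left(-181249\right) \left(- \frac{1}{215682}\right) = \frac{181249}{215682}$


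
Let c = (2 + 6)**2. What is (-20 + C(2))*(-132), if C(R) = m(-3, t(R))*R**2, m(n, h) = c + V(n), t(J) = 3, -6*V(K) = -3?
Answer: -31416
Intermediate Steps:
V(K) = 1/2 (V(K) = -1/6*(-3) = 1/2)
c = 64 (c = 8**2 = 64)
m(n, h) = 129/2 (m(n, h) = 64 + 1/2 = 129/2)
C(R) = 129*R**2/2
(-20 + C(2))*(-132) = (-20 + (129/2)*2**2)*(-132) = (-20 + (129/2)*4)*(-132) = (-20 + 258)*(-132) = 238*(-132) = -31416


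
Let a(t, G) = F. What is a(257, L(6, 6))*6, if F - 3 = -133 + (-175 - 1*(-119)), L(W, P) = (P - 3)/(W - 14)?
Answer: -1116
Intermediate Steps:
L(W, P) = (-3 + P)/(-14 + W)
F = -186 (F = 3 + (-133 + (-175 - 1*(-119))) = 3 + (-133 + (-175 + 119)) = 3 + (-133 - 56) = 3 - 189 = -186)
a(t, G) = -186
a(257, L(6, 6))*6 = -186*6 = -1116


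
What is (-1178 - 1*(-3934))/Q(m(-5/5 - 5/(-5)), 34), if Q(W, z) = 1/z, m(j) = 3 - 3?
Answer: 93704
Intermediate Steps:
m(j) = 0
(-1178 - 1*(-3934))/Q(m(-5/5 - 5/(-5)), 34) = (-1178 - 1*(-3934))/(1/34) = (-1178 + 3934)/(1/34) = 2756*34 = 93704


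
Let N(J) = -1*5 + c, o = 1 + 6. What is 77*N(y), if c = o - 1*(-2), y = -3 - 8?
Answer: 308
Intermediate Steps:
y = -11
o = 7
c = 9 (c = 7 - 1*(-2) = 7 + 2 = 9)
N(J) = 4 (N(J) = -1*5 + 9 = -5 + 9 = 4)
77*N(y) = 77*4 = 308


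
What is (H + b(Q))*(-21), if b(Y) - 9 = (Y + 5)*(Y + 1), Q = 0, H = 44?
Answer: -1218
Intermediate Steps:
b(Y) = 9 + (1 + Y)*(5 + Y) (b(Y) = 9 + (Y + 5)*(Y + 1) = 9 + (5 + Y)*(1 + Y) = 9 + (1 + Y)*(5 + Y))
(H + b(Q))*(-21) = (44 + (14 + 0² + 6*0))*(-21) = (44 + (14 + 0 + 0))*(-21) = (44 + 14)*(-21) = 58*(-21) = -1218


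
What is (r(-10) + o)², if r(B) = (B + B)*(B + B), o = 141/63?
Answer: 71351809/441 ≈ 1.6180e+5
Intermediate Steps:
o = 47/21 (o = 141*(1/63) = 47/21 ≈ 2.2381)
r(B) = 4*B² (r(B) = (2*B)*(2*B) = 4*B²)
(r(-10) + o)² = (4*(-10)² + 47/21)² = (4*100 + 47/21)² = (400 + 47/21)² = (8447/21)² = 71351809/441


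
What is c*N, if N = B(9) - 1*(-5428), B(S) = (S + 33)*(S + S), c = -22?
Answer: -136048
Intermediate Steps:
B(S) = 2*S*(33 + S) (B(S) = (33 + S)*(2*S) = 2*S*(33 + S))
N = 6184 (N = 2*9*(33 + 9) - 1*(-5428) = 2*9*42 + 5428 = 756 + 5428 = 6184)
c*N = -22*6184 = -136048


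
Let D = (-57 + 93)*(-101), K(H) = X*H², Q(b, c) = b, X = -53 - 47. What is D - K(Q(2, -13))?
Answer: -3236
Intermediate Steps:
X = -100
K(H) = -100*H²
D = -3636 (D = 36*(-101) = -3636)
D - K(Q(2, -13)) = -3636 - (-100)*2² = -3636 - (-100)*4 = -3636 - 1*(-400) = -3636 + 400 = -3236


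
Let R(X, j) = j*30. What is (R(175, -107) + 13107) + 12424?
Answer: 22321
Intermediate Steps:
R(X, j) = 30*j
(R(175, -107) + 13107) + 12424 = (30*(-107) + 13107) + 12424 = (-3210 + 13107) + 12424 = 9897 + 12424 = 22321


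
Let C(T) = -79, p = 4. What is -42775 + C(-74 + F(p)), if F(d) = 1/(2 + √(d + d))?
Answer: -42854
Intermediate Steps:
F(d) = 1/(2 + √2*√d) (F(d) = 1/(2 + √(2*d)) = 1/(2 + √2*√d))
-42775 + C(-74 + F(p)) = -42775 - 79 = -42854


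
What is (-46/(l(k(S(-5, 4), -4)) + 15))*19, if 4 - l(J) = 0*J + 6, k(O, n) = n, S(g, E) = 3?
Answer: -874/13 ≈ -67.231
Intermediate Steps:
l(J) = -2 (l(J) = 4 - (0*J + 6) = 4 - (0 + 6) = 4 - 1*6 = 4 - 6 = -2)
(-46/(l(k(S(-5, 4), -4)) + 15))*19 = (-46/(-2 + 15))*19 = (-46/13)*19 = ((1/13)*(-46))*19 = -46/13*19 = -874/13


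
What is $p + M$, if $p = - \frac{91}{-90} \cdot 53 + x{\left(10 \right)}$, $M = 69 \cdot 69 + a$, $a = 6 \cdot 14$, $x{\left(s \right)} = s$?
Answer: $\frac{441773}{90} \approx 4908.6$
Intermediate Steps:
$a = 84$
$M = 4845$ ($M = 69 \cdot 69 + 84 = 4761 + 84 = 4845$)
$p = \frac{5723}{90}$ ($p = - \frac{91}{-90} \cdot 53 + 10 = \left(-91\right) \left(- \frac{1}{90}\right) 53 + 10 = \frac{91}{90} \cdot 53 + 10 = \frac{4823}{90} + 10 = \frac{5723}{90} \approx 63.589$)
$p + M = \frac{5723}{90} + 4845 = \frac{441773}{90}$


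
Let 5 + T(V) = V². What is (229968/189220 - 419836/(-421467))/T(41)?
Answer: 11022830686/8353811006265 ≈ 0.0013195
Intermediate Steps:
T(V) = -5 + V²
(229968/189220 - 419836/(-421467))/T(41) = (229968/189220 - 419836/(-421467))/(-5 + 41²) = (229968*(1/189220) - 419836*(-1/421467))/(-5 + 1681) = (57492/47305 + 419836/421467)/1676 = (44091322744/19937496435)*(1/1676) = 11022830686/8353811006265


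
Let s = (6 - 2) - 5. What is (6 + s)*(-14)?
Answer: -70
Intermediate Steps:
s = -1 (s = 4 - 5 = -1)
(6 + s)*(-14) = (6 - 1)*(-14) = 5*(-14) = -70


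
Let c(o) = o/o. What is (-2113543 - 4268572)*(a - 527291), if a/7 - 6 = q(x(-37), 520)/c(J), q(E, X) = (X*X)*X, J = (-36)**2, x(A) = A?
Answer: -6278270017688365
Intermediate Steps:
J = 1296
c(o) = 1
q(E, X) = X**3 (q(E, X) = X**2*X = X**3)
a = 984256042 (a = 42 + 7*(520**3/1) = 42 + 7*(140608000*1) = 42 + 7*140608000 = 42 + 984256000 = 984256042)
(-2113543 - 4268572)*(a - 527291) = (-2113543 - 4268572)*(984256042 - 527291) = -6382115*983728751 = -6278270017688365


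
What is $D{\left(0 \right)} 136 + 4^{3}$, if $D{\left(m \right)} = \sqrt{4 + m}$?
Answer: $336$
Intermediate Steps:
$D{\left(0 \right)} 136 + 4^{3} = \sqrt{4 + 0} \cdot 136 + 4^{3} = \sqrt{4} \cdot 136 + 64 = 2 \cdot 136 + 64 = 272 + 64 = 336$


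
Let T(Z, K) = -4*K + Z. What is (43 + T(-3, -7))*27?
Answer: 1836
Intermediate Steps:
T(Z, K) = Z - 4*K
(43 + T(-3, -7))*27 = (43 + (-3 - 4*(-7)))*27 = (43 + (-3 + 28))*27 = (43 + 25)*27 = 68*27 = 1836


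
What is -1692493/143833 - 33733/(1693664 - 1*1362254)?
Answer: -565761023719/47667694530 ≈ -11.869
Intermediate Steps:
-1692493/143833 - 33733/(1693664 - 1*1362254) = -1692493*1/143833 - 33733/(1693664 - 1362254) = -1692493/143833 - 33733/331410 = -565761023719/47667694530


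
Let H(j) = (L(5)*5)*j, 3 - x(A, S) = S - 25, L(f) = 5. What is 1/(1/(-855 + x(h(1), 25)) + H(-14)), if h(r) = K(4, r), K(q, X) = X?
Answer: -852/298201 ≈ -0.0028571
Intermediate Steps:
h(r) = r
x(A, S) = 28 - S (x(A, S) = 3 - (S - 25) = 3 - (-25 + S) = 3 + (25 - S) = 28 - S)
H(j) = 25*j (H(j) = (5*5)*j = 25*j)
1/(1/(-855 + x(h(1), 25)) + H(-14)) = 1/(1/(-855 + (28 - 1*25)) + 25*(-14)) = 1/(1/(-855 + (28 - 25)) - 350) = 1/(1/(-855 + 3) - 350) = 1/(1/(-852) - 350) = 1/(-1/852 - 350) = 1/(-298201/852) = -852/298201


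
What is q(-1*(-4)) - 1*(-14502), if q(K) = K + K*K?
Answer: 14522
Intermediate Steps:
q(K) = K + K²
q(-1*(-4)) - 1*(-14502) = (-1*(-4))*(1 - 1*(-4)) - 1*(-14502) = 4*(1 + 4) + 14502 = 4*5 + 14502 = 20 + 14502 = 14522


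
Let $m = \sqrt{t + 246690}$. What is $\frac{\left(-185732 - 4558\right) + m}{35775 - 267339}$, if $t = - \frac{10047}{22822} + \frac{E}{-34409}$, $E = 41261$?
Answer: $\frac{31715}{38594} - \frac{\sqrt{152124850166569427763290}}{181843086897672} \approx 0.81962$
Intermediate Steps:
$t = - \frac{1287365765}{785282198}$ ($t = - \frac{10047}{22822} + \frac{41261}{-34409} = \left(-10047\right) \frac{1}{22822} + 41261 \left(- \frac{1}{34409}\right) = - \frac{10047}{22822} - \frac{41261}{34409} = - \frac{1287365765}{785282198} \approx -1.6394$)
$m = \frac{\sqrt{152124850166569427763290}}{785282198}$ ($m = \sqrt{- \frac{1287365765}{785282198} + 246690} = \sqrt{\frac{193719978058855}{785282198}} = \frac{\sqrt{152124850166569427763290}}{785282198} \approx 496.68$)
$\frac{\left(-185732 - 4558\right) + m}{35775 - 267339} = \frac{\left(-185732 - 4558\right) + \frac{\sqrt{152124850166569427763290}}{785282198}}{35775 - 267339} = \frac{\left(-185732 - 4558\right) + \frac{\sqrt{152124850166569427763290}}{785282198}}{-231564} = \left(-190290 + \frac{\sqrt{152124850166569427763290}}{785282198}\right) \left(- \frac{1}{231564}\right) = \frac{31715}{38594} - \frac{\sqrt{152124850166569427763290}}{181843086897672}$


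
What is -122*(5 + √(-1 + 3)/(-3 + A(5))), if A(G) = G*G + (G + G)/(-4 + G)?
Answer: -610 - 61*√2/16 ≈ -615.39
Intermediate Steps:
A(G) = G² + 2*G/(-4 + G) (A(G) = G² + (2*G)/(-4 + G) = G² + 2*G/(-4 + G))
-122*(5 + √(-1 + 3)/(-3 + A(5))) = -122*(5 + √(-1 + 3)/(-3 + 5*(2 + 5² - 4*5)/(-4 + 5))) = -122*(5 + √2/(-3 + 5*(2 + 25 - 20)/1)) = -122*(5 + √2/(-3 + 5*1*7)) = -122*(5 + √2/(-3 + 35)) = -122*(5 + √2/32) = -610 - 61*√2/16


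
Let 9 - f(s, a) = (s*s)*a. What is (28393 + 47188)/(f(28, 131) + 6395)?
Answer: -75581/96300 ≈ -0.78485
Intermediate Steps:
f(s, a) = 9 - a*s² (f(s, a) = 9 - s*s*a = 9 - s²*a = 9 - a*s²)
(28393 + 47188)/(f(28, 131) + 6395) = (28393 + 47188)/((9 - 1*131*28²) + 6395) = 75581/((9 - 1*131*784) + 6395) = 75581/((9 - 102704) + 6395) = 75581/(-102695 + 6395) = 75581/(-96300) = 75581*(-1/96300) = -75581/96300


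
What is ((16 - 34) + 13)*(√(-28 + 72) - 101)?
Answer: 505 - 10*√11 ≈ 471.83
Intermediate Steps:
((16 - 34) + 13)*(√(-28 + 72) - 101) = (-18 + 13)*(√44 - 101) = -5*(2*√11 - 101) = -5*(-101 + 2*√11) = 505 - 10*√11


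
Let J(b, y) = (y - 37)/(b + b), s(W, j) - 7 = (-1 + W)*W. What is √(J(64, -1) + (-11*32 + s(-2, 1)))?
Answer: I*√21715/8 ≈ 18.42*I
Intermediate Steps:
s(W, j) = 7 + W*(-1 + W) (s(W, j) = 7 + (-1 + W)*W = 7 + W*(-1 + W))
J(b, y) = (-37 + y)/(2*b) (J(b, y) = (-37 + y)/((2*b)) = (-37 + y)*(1/(2*b)) = (-37 + y)/(2*b))
√(J(64, -1) + (-11*32 + s(-2, 1))) = √((½)*(-37 - 1)/64 + (-11*32 + (7 + (-2)² - 1*(-2)))) = √((½)*(1/64)*(-38) + (-352 + (7 + 4 + 2))) = √(-19/64 + (-352 + 13)) = √(-19/64 - 339) = √(-21715/64) = I*√21715/8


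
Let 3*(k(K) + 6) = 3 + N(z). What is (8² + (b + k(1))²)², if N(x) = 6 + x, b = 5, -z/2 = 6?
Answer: 4624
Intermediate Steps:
z = -12 (z = -2*6 = -12)
k(K) = -7 (k(K) = -6 + (3 + (6 - 12))/3 = -6 + (3 - 6)/3 = -6 + (⅓)*(-3) = -6 - 1 = -7)
(8² + (b + k(1))²)² = (8² + (5 - 7)²)² = (64 + (-2)²)² = (64 + 4)² = 68² = 4624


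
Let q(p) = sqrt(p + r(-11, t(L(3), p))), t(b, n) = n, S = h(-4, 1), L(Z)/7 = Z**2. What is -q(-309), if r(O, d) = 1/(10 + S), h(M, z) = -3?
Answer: -I*sqrt(15134)/7 ≈ -17.574*I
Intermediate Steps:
L(Z) = 7*Z**2
S = -3
r(O, d) = 1/7 (r(O, d) = 1/(10 - 3) = 1/7)
q(p) = sqrt(1/7 + p) (q(p) = sqrt(p + 1/7) = sqrt(1/7 + p))
-q(-309) = -sqrt(7 + 49*(-309))/7 = -sqrt(7 - 15141)/7 = -sqrt(-15134)/7 = -I*sqrt(15134)/7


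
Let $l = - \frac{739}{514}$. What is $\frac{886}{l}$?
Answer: $- \frac{455404}{739} \approx -616.24$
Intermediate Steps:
$l = - \frac{739}{514}$ ($l = \left(-739\right) \frac{1}{514} = - \frac{739}{514} \approx -1.4377$)
$\frac{886}{l} = \frac{886}{- \frac{739}{514}} = 886 \left(- \frac{514}{739}\right) = - \frac{455404}{739}$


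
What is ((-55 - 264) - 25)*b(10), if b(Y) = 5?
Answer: -1720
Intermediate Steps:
((-55 - 264) - 25)*b(10) = ((-55 - 264) - 25)*5 = (-319 - 25)*5 = -344*5 = -1720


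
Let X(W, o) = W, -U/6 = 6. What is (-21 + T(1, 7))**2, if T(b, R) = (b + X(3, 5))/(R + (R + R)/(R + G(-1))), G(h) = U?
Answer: 14845609/35721 ≈ 415.60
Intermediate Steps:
U = -36 (U = -6*6 = -36)
G(h) = -36
T(b, R) = (3 + b)/(R + 2*R/(-36 + R)) (T(b, R) = (b + 3)/(R + (R + R)/(R - 36)) = (3 + b)/(R + (2*R)/(-36 + R)) = (3 + b)/(R + 2*R/(-36 + R)))
(-21 + T(1, 7))**2 = (-21 + (-108 - 36*1 + 3*7 + 7*1)/(7*(-34 + 7)))**2 = (-21 + (1/7)*(-108 - 36 + 21 + 7)/(-27))**2 = (-21 + (1/7)*(-1/27)*(-116))**2 = (-21 + 116/189)**2 = (-3853/189)**2 = 14845609/35721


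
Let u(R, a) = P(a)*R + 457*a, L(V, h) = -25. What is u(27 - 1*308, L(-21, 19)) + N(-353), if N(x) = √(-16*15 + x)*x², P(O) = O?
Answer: -4400 + 124609*I*√593 ≈ -4400.0 + 3.0344e+6*I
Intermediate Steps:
N(x) = x²*√(-240 + x) (N(x) = √(-240 + x)*x² = x²*√(-240 + x))
u(R, a) = 457*a + R*a (u(R, a) = a*R + 457*a = R*a + 457*a = 457*a + R*a)
u(27 - 1*308, L(-21, 19)) + N(-353) = -25*(457 + (27 - 1*308)) + (-353)²*√(-240 - 353) = -25*(457 + (27 - 308)) + 124609*√(-593) = -25*(457 - 281) + 124609*(I*√593) = -25*176 + 124609*I*√593 = -4400 + 124609*I*√593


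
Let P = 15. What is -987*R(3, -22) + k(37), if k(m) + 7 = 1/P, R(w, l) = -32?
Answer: 473656/15 ≈ 31577.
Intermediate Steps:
k(m) = -104/15 (k(m) = -7 + 1/15 = -104/15)
-987*R(3, -22) + k(37) = -987*(-32) - 104/15 = 31584 - 104/15 = 473656/15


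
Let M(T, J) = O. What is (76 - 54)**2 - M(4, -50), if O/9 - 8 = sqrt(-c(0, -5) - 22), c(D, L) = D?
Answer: 412 - 9*I*sqrt(22) ≈ 412.0 - 42.214*I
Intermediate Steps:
O = 72 + 9*I*sqrt(22) (O = 72 + 9*sqrt(-1*0 - 22) = 72 + 9*sqrt(0 - 22) = 72 + 9*sqrt(-22) = 72 + 9*(I*sqrt(22)) = 72 + 9*I*sqrt(22) ≈ 72.0 + 42.214*I)
M(T, J) = 72 + 9*I*sqrt(22)
(76 - 54)**2 - M(4, -50) = (76 - 54)**2 - (72 + 9*I*sqrt(22)) = 22**2 + (-72 - 9*I*sqrt(22)) = 484 + (-72 - 9*I*sqrt(22)) = 412 - 9*I*sqrt(22)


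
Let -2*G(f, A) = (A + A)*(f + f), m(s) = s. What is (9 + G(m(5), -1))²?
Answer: 361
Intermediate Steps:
G(f, A) = -2*A*f (G(f, A) = -(A + A)*(f + f)/2 = -2*A*2*f/2 = -2*A*f)
(9 + G(m(5), -1))² = (9 - 2*(-1)*5)² = (9 + 10)² = 19² = 361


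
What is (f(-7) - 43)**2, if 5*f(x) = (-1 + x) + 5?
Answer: 47524/25 ≈ 1901.0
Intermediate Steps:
f(x) = 4/5 + x/5 (f(x) = ((-1 + x) + 5)/5 = (4 + x)/5 = 4/5 + x/5)
(f(-7) - 43)**2 = ((4/5 + (1/5)*(-7)) - 43)**2 = ((4/5 - 7/5) - 43)**2 = (-3/5 - 43)**2 = (-218/5)**2 = 47524/25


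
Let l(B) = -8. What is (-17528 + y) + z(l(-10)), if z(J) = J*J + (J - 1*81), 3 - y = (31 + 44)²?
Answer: -23175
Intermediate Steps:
y = -5622 (y = 3 - (31 + 44)² = 3 - 1*75² = 3 - 1*5625 = 3 - 5625 = -5622)
z(J) = -81 + J + J² (z(J) = J² + (J - 81) = J² + (-81 + J) = -81 + J + J²)
(-17528 + y) + z(l(-10)) = (-17528 - 5622) + (-81 - 8 + (-8)²) = -23150 + (-81 - 8 + 64) = -23150 - 25 = -23175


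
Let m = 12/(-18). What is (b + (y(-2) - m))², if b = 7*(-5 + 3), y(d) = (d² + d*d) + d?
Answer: 484/9 ≈ 53.778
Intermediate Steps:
m = -⅔ (m = 12*(-1/18) = -⅔ ≈ -0.66667)
y(d) = d + 2*d² (y(d) = (d² + d²) + d = 2*d² + d = d + 2*d²)
b = -14 (b = 7*(-2) = -14)
(b + (y(-2) - m))² = (-14 + (-2*(1 + 2*(-2)) - 1*(-⅔)))² = (-14 + (-2*(1 - 4) + ⅔))² = (-14 + (-2*(-3) + ⅔))² = (-14 + (6 + ⅔))² = (-14 + 20/3)² = (-22/3)² = 484/9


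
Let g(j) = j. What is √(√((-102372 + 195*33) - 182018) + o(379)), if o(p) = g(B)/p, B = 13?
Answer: √(4927 + 143641*I*√277955)/379 ≈ 16.237 + 16.235*I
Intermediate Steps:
o(p) = 13/p
√(√((-102372 + 195*33) - 182018) + o(379)) = √(√((-102372 + 195*33) - 182018) + 13/379) = √(√((-102372 + 6435) - 182018) + 13*(1/379)) = √(√(-95937 - 182018) + 13/379) = √(√(-277955) + 13/379) = √(I*√277955 + 13/379) = √(13/379 + I*√277955)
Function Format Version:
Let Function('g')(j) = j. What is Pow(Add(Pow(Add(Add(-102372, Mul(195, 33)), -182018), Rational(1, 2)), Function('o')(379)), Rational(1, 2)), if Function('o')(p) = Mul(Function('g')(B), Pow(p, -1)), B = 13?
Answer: Mul(Rational(1, 379), Pow(Add(4927, Mul(143641, I, Pow(277955, Rational(1, 2)))), Rational(1, 2))) ≈ Add(16.237, Mul(16.235, I))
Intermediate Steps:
Function('o')(p) = Mul(13, Pow(p, -1))
Pow(Add(Pow(Add(Add(-102372, Mul(195, 33)), -182018), Rational(1, 2)), Function('o')(379)), Rational(1, 2)) = Pow(Add(Pow(Add(Add(-102372, Mul(195, 33)), -182018), Rational(1, 2)), Mul(13, Pow(379, -1))), Rational(1, 2)) = Pow(Add(Pow(Add(Add(-102372, 6435), -182018), Rational(1, 2)), Mul(13, Rational(1, 379))), Rational(1, 2)) = Pow(Add(Pow(Add(-95937, -182018), Rational(1, 2)), Rational(13, 379)), Rational(1, 2)) = Pow(Add(Pow(-277955, Rational(1, 2)), Rational(13, 379)), Rational(1, 2)) = Pow(Add(Mul(I, Pow(277955, Rational(1, 2))), Rational(13, 379)), Rational(1, 2)) = Pow(Add(Rational(13, 379), Mul(I, Pow(277955, Rational(1, 2)))), Rational(1, 2))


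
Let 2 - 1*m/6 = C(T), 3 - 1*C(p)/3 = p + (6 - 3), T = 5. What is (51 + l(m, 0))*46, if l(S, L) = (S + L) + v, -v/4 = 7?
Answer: 5750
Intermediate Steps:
v = -28 (v = -4*7 = -28)
C(p) = -3*p (C(p) = 9 - 3*(p + (6 - 3)) = 9 - 3*(p + 3) = 9 - 3*(3 + p) = 9 + (-9 - 3*p) = -3*p)
m = 102 (m = 12 - (-18)*5 = 12 - 6*(-15) = 12 + 90 = 102)
l(S, L) = -28 + L + S (l(S, L) = (S + L) - 28 = (L + S) - 28 = -28 + L + S)
(51 + l(m, 0))*46 = (51 + (-28 + 0 + 102))*46 = (51 + 74)*46 = 125*46 = 5750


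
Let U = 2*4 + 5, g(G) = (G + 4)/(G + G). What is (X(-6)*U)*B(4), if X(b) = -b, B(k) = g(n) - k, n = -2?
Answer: -351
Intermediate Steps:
g(G) = (4 + G)/(2*G) (g(G) = (4 + G)/((2*G)) = (4 + G)*(1/(2*G)) = (4 + G)/(2*G))
B(k) = -1/2 - k (B(k) = (1/2)*(4 - 2)/(-2) - k = (1/2)*(-1/2)*2 - k = -1/2 - k)
U = 13 (U = 8 + 5 = 13)
(X(-6)*U)*B(4) = (-1*(-6)*13)*(-1/2 - 1*4) = (6*13)*(-1/2 - 4) = 78*(-9/2) = -351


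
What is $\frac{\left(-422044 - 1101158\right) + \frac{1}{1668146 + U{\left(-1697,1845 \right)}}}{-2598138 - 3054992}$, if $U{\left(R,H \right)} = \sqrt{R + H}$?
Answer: $\frac{423863107816278379}{1573102747167073584} + \frac{\sqrt{37}}{7865513735835367920} \approx 0.26944$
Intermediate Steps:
$U{\left(R,H \right)} = \sqrt{H + R}$
$\frac{\left(-422044 - 1101158\right) + \frac{1}{1668146 + U{\left(-1697,1845 \right)}}}{-2598138 - 3054992} = \frac{\left(-422044 - 1101158\right) + \frac{1}{1668146 + \sqrt{1845 - 1697}}}{-2598138 - 3054992} = \frac{-1523202 + \frac{1}{1668146 + \sqrt{148}}}{-5653130} = \left(-1523202 + \frac{1}{1668146 + 2 \sqrt{37}}\right) \left(- \frac{1}{5653130}\right) = \frac{761601}{2826565} - \frac{1}{5653130 \left(1668146 + 2 \sqrt{37}\right)}$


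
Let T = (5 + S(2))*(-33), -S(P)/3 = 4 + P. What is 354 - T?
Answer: -75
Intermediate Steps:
S(P) = -12 - 3*P (S(P) = -3*(4 + P) = -12 - 3*P)
T = 429 (T = (5 + (-12 - 3*2))*(-33) = (5 + (-12 - 6))*(-33) = (5 - 18)*(-33) = -13*(-33) = 429)
354 - T = 354 - 1*429 = 354 - 429 = -75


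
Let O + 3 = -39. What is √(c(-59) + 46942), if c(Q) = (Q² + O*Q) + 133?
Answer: √53034 ≈ 230.29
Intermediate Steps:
O = -42 (O = -3 - 39 = -42)
c(Q) = 133 + Q² - 42*Q (c(Q) = (Q² - 42*Q) + 133 = 133 + Q² - 42*Q)
√(c(-59) + 46942) = √((133 + (-59)² - 42*(-59)) + 46942) = √((133 + 3481 + 2478) + 46942) = √(6092 + 46942) = √53034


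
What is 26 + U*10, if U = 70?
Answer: 726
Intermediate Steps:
26 + U*10 = 26 + 70*10 = 26 + 700 = 726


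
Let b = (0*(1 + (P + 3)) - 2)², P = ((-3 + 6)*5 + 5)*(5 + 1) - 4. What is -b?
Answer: -4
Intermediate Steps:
P = 116 (P = (3*5 + 5)*6 - 4 = (15 + 5)*6 - 4 = 20*6 - 4 = 120 - 4 = 116)
b = 4 (b = (0*(1 + (116 + 3)) - 2)² = (0*(1 + 119) - 2)² = (0*120 - 2)² = (0 - 2)² = (-2)² = 4)
-b = -1*4 = -4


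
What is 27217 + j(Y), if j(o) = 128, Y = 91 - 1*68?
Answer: 27345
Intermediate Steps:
Y = 23 (Y = 91 - 68 = 23)
27217 + j(Y) = 27217 + 128 = 27345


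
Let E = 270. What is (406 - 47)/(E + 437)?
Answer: 359/707 ≈ 0.50778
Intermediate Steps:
(406 - 47)/(E + 437) = (406 - 47)/(270 + 437) = 359/707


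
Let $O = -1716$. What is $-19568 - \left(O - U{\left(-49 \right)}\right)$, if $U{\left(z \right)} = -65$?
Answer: $-17917$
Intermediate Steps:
$-19568 - \left(O - U{\left(-49 \right)}\right) = -19568 - -1651 = -19568 + \left(-65 + 1716\right) = -19568 + 1651 = -17917$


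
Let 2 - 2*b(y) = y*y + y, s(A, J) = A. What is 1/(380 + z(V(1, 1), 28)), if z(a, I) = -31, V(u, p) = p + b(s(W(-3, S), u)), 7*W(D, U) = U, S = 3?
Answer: 1/349 ≈ 0.0028653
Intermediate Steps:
W(D, U) = U/7
b(y) = 1 - y/2 - y**2/2 (b(y) = 1 - (y*y + y)/2 = 1 - (y**2 + y)/2 = 1 - (y + y**2)/2 = 1 + (-y/2 - y**2/2) = 1 - y/2 - y**2/2)
V(u, p) = 34/49 + p (V(u, p) = p + (1 - 3/14 - ((1/7)*3)**2/2) = p + (1 - 1/2*3/7 - (3/7)**2/2) = p + (1 - 3/14 - 1/2*9/49) = p + (1 - 3/14 - 9/98) = p + 34/49 = 34/49 + p)
1/(380 + z(V(1, 1), 28)) = 1/(380 - 31) = 1/349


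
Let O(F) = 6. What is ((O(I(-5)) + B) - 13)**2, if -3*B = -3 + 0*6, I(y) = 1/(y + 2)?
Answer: 36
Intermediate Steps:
I(y) = 1/(2 + y)
B = 1 (B = -(-3 + 0*6)/3 = -(-3 + 0)/3 = -1/3*(-3) = 1)
((O(I(-5)) + B) - 13)**2 = ((6 + 1) - 13)**2 = (7 - 13)**2 = (-6)**2 = 36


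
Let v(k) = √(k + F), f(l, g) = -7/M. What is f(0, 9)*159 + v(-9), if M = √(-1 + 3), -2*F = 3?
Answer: -1113*√2/2 + I*√42/2 ≈ -787.01 + 3.2404*I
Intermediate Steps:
F = -3/2 (F = -½*3 = -3/2 ≈ -1.5000)
M = √2 ≈ 1.4142
f(l, g) = -7*√2/2
v(k) = √(-3/2 + k) (v(k) = √(k - 3/2) = √(-3/2 + k))
f(0, 9)*159 + v(-9) = -7*√2/2*159 + √(-6 + 4*(-9))/2 = -1113*√2/2 + √(-6 - 36)/2 = -1113*√2/2 + √(-42)/2 = -1113*√2/2 + (I*√42)/2 = -1113*√2/2 + I*√42/2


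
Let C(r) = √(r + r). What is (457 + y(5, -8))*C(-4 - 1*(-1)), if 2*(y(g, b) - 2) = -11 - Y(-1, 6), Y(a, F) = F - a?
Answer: 450*I*√6 ≈ 1102.3*I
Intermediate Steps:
y(g, b) = -7 (y(g, b) = 2 + (-11 - (6 - 1*(-1)))/2 = 2 + (-11 - (6 + 1))/2 = 2 + (-11 - 1*7)/2 = 2 + (-11 - 7)/2 = 2 + (½)*(-18) = 2 - 9 = -7)
C(r) = √2*√r (C(r) = √(2*r) = √2*√r)
(457 + y(5, -8))*C(-4 - 1*(-1)) = (457 - 7)*(√2*√(-4 - 1*(-1))) = 450*(√2*√(-4 + 1)) = 450*(√2*√(-3)) = 450*(√2*(I*√3)) = 450*(I*√6) = 450*I*√6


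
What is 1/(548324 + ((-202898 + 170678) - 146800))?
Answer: 1/369304 ≈ 2.7078e-6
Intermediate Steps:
1/(548324 + ((-202898 + 170678) - 146800)) = 1/(548324 + (-32220 - 146800)) = 1/(548324 - 179020) = 1/369304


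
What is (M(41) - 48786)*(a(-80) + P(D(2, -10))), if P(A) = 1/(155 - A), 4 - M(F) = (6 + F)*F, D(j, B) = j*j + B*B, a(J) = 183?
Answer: -157772602/17 ≈ -9.2807e+6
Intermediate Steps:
D(j, B) = B² + j² (D(j, B) = j² + B² = B² + j²)
M(F) = 4 - F*(6 + F) (M(F) = 4 - (6 + F)*F = 4 - F*(6 + F))
(M(41) - 48786)*(a(-80) + P(D(2, -10))) = ((4 - 1*41² - 6*41) - 48786)*(183 - 1/(-155 + ((-10)² + 2²))) = ((4 - 1*1681 - 246) - 48786)*(183 - 1/(-155 + (100 + 4))) = ((4 - 1681 - 246) - 48786)*(183 - 1/(-155 + 104)) = (-1923 - 48786)*(183 - 1/(-51)) = -50709*(183 - 1*(-1/51)) = -50709*(183 + 1/51) = -50709*9334/51 = -157772602/17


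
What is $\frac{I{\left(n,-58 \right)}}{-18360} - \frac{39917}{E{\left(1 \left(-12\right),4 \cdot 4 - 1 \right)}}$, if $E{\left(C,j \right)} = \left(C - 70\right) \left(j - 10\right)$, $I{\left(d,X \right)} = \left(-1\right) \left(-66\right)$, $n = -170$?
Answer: $\frac{12214151}{125460} \approx 97.355$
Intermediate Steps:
$I{\left(d,X \right)} = 66$
$E{\left(C,j \right)} = \left(-70 + C\right) \left(-10 + j\right)$
$\frac{I{\left(n,-58 \right)}}{-18360} - \frac{39917}{E{\left(1 \left(-12\right),4 \cdot 4 - 1 \right)}} = \frac{66}{-18360} - \frac{39917}{700 - 70 \left(4 \cdot 4 - 1\right) - 10 \cdot 1 \left(-12\right) + 1 \left(-12\right) \left(4 \cdot 4 - 1\right)} = 66 \left(- \frac{1}{18360}\right) - \frac{39917}{700 - 70 \left(16 - 1\right) - -120 - 12 \left(16 - 1\right)} = - \frac{11}{3060} - \frac{39917}{700 - 1050 + 120 - 180} = - \frac{11}{3060} - \frac{39917}{-410} = - \frac{11}{3060} - - \frac{39917}{410} = - \frac{11}{3060} + \frac{39917}{410} = \frac{12214151}{125460}$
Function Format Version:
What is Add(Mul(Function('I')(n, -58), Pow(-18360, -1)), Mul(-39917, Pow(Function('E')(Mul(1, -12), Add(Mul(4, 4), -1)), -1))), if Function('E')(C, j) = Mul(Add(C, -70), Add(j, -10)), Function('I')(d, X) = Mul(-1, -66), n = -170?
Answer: Rational(12214151, 125460) ≈ 97.355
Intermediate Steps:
Function('I')(d, X) = 66
Function('E')(C, j) = Mul(Add(-70, C), Add(-10, j))
Add(Mul(Function('I')(n, -58), Pow(-18360, -1)), Mul(-39917, Pow(Function('E')(Mul(1, -12), Add(Mul(4, 4), -1)), -1))) = Add(Mul(66, Pow(-18360, -1)), Mul(-39917, Pow(Add(700, Mul(-70, Add(Mul(4, 4), -1)), Mul(-10, Mul(1, -12)), Mul(Mul(1, -12), Add(Mul(4, 4), -1))), -1))) = Add(Mul(66, Rational(-1, 18360)), Mul(-39917, Pow(Add(700, Mul(-70, Add(16, -1)), Mul(-10, -12), Mul(-12, Add(16, -1))), -1))) = Add(Rational(-11, 3060), Mul(-39917, Pow(Add(700, Mul(-70, 15), 120, Mul(-12, 15)), -1))) = Add(Rational(-11, 3060), Mul(-39917, Pow(Add(700, -1050, 120, -180), -1))) = Add(Rational(-11, 3060), Mul(-39917, Pow(-410, -1))) = Add(Rational(-11, 3060), Mul(-39917, Rational(-1, 410))) = Add(Rational(-11, 3060), Rational(39917, 410)) = Rational(12214151, 125460)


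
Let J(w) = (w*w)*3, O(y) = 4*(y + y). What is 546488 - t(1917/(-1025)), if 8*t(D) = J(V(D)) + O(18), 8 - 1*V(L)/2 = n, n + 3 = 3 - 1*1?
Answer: 1092697/2 ≈ 5.4635e+5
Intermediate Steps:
n = -1 (n = -3 + (3 - 1*1) = -3 + (3 - 1) = -3 + 2 = -1)
O(y) = 8*y (O(y) = 4*(2*y) = 8*y)
V(L) = 18 (V(L) = 16 - 2*(-1) = 16 + 2 = 18)
J(w) = 3*w² (J(w) = w²*3 = 3*w²)
t(D) = 279/2 (t(D) = (3*18² + 8*18)/8 = (3*324 + 144)/8 = (972 + 144)/8 = (⅛)*1116 = 279/2)
546488 - t(1917/(-1025)) = 546488 - 1*279/2 = 546488 - 279/2 = 1092697/2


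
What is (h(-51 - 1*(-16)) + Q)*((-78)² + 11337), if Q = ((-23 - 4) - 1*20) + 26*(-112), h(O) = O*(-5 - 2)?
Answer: -47280594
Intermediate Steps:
h(O) = -7*O (h(O) = O*(-7) = -7*O)
Q = -2959 (Q = (-27 - 20) - 2912 = -47 - 2912 = -2959)
(h(-51 - 1*(-16)) + Q)*((-78)² + 11337) = (-7*(-51 - 1*(-16)) - 2959)*((-78)² + 11337) = (-7*(-51 + 16) - 2959)*(6084 + 11337) = (-7*(-35) - 2959)*17421 = (245 - 2959)*17421 = -2714*17421 = -47280594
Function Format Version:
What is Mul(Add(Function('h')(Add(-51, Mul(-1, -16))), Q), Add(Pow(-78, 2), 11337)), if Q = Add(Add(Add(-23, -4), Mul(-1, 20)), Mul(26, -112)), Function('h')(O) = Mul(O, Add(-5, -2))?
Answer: -47280594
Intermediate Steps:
Function('h')(O) = Mul(-7, O) (Function('h')(O) = Mul(O, -7) = Mul(-7, O))
Q = -2959 (Q = Add(Add(-27, -20), -2912) = Add(-47, -2912) = -2959)
Mul(Add(Function('h')(Add(-51, Mul(-1, -16))), Q), Add(Pow(-78, 2), 11337)) = Mul(Add(Mul(-7, Add(-51, Mul(-1, -16))), -2959), Add(Pow(-78, 2), 11337)) = Mul(Add(Mul(-7, Add(-51, 16)), -2959), Add(6084, 11337)) = Mul(Add(Mul(-7, -35), -2959), 17421) = Mul(Add(245, -2959), 17421) = Mul(-2714, 17421) = -47280594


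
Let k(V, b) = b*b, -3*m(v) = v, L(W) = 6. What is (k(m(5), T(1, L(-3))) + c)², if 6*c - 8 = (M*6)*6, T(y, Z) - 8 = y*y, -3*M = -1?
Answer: 64009/9 ≈ 7112.1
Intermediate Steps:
M = ⅓ (M = -⅓*(-1) = ⅓ ≈ 0.33333)
T(y, Z) = 8 + y² (T(y, Z) = 8 + y*y = 8 + y²)
m(v) = -v/3
k(V, b) = b²
c = 10/3 (c = 4/3 + (((⅓)*6)*6)/6 = 4/3 + (2*6)/6 = 4/3 + (⅙)*12 = 4/3 + 2 = 10/3 ≈ 3.3333)
(k(m(5), T(1, L(-3))) + c)² = ((8 + 1²)² + 10/3)² = ((8 + 1)² + 10/3)² = (9² + 10/3)² = (81 + 10/3)² = (253/3)² = 64009/9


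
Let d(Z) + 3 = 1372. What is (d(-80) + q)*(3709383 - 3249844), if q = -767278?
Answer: -351965055951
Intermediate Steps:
d(Z) = 1369 (d(Z) = -3 + 1372 = 1369)
(d(-80) + q)*(3709383 - 3249844) = (1369 - 767278)*(3709383 - 3249844) = -765909*459539 = -351965055951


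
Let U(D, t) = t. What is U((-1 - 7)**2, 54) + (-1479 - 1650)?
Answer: -3075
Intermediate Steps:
U((-1 - 7)**2, 54) + (-1479 - 1650) = 54 + (-1479 - 1650) = 54 - 3129 = -3075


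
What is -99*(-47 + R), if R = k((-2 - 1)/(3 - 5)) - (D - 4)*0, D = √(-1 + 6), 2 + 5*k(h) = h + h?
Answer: 23166/5 ≈ 4633.2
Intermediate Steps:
k(h) = -⅖ + 2*h/5 (k(h) = -⅖ + (h + h)/5 = -⅖ + (2*h)/5 = -⅖ + 2*h/5)
D = √5 ≈ 2.2361
R = ⅕ (R = (-⅖ + 2*((-2 - 1)/(3 - 5))/5) - (√5 - 4)*0 = (-⅖ + 2*(-3/(-2))/5) - (-4 + √5)*0 = (-⅖ + 2*(-3*(-½))/5) - 1*0 = (-⅖ + (⅖)*(3/2)) + 0 = (-⅖ + ⅗) + 0 = ⅕ + 0 = ⅕ ≈ 0.20000)
-99*(-47 + R) = -99*(-47 + ⅕) = -99*(-234/5) = 23166/5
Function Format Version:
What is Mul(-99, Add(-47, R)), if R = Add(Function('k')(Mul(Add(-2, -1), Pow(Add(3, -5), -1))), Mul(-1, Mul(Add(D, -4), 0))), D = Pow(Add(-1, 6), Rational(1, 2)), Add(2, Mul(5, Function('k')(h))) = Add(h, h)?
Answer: Rational(23166, 5) ≈ 4633.2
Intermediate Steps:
Function('k')(h) = Add(Rational(-2, 5), Mul(Rational(2, 5), h)) (Function('k')(h) = Add(Rational(-2, 5), Mul(Rational(1, 5), Add(h, h))) = Add(Rational(-2, 5), Mul(Rational(1, 5), Mul(2, h))) = Add(Rational(-2, 5), Mul(Rational(2, 5), h)))
D = Pow(5, Rational(1, 2)) ≈ 2.2361
R = Rational(1, 5) (R = Add(Add(Rational(-2, 5), Mul(Rational(2, 5), Mul(Add(-2, -1), Pow(Add(3, -5), -1)))), Mul(-1, Mul(Add(Pow(5, Rational(1, 2)), -4), 0))) = Add(Add(Rational(-2, 5), Mul(Rational(2, 5), Mul(-3, Pow(-2, -1)))), Mul(-1, Mul(Add(-4, Pow(5, Rational(1, 2))), 0))) = Add(Add(Rational(-2, 5), Mul(Rational(2, 5), Mul(-3, Rational(-1, 2)))), Mul(-1, 0)) = Add(Add(Rational(-2, 5), Mul(Rational(2, 5), Rational(3, 2))), 0) = Add(Add(Rational(-2, 5), Rational(3, 5)), 0) = Add(Rational(1, 5), 0) = Rational(1, 5) ≈ 0.20000)
Mul(-99, Add(-47, R)) = Mul(-99, Add(-47, Rational(1, 5))) = Mul(-99, Rational(-234, 5)) = Rational(23166, 5)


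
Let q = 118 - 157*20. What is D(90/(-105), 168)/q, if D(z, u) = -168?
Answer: 84/1511 ≈ 0.055592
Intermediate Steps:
q = -3022 (q = 118 - 3140 = -3022)
D(90/(-105), 168)/q = -168/(-3022) = -168*(-1/3022) = 84/1511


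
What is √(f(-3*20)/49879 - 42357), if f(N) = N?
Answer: 9*I*√1300995104217/49879 ≈ 205.81*I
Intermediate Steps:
√(f(-3*20)/49879 - 42357) = √(-3*20/49879 - 42357) = √(-60*1/49879 - 42357) = √(-60/49879 - 42357) = √(-2112724863/49879) = 9*I*√1300995104217/49879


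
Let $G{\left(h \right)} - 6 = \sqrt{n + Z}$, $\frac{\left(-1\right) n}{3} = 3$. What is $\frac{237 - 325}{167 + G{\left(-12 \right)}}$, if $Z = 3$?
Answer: $- \frac{15224}{29935} + \frac{88 i \sqrt{6}}{29935} \approx -0.50857 + 0.0072008 i$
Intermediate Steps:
$n = -9$ ($n = \left(-3\right) 3 = -9$)
$G{\left(h \right)} = 6 + i \sqrt{6}$ ($G{\left(h \right)} = 6 + \sqrt{-9 + 3} = 6 + \sqrt{-6} = 6 + i \sqrt{6}$)
$\frac{237 - 325}{167 + G{\left(-12 \right)}} = \frac{237 - 325}{167 + \left(6 + i \sqrt{6}\right)} = - \frac{88}{173 + i \sqrt{6}}$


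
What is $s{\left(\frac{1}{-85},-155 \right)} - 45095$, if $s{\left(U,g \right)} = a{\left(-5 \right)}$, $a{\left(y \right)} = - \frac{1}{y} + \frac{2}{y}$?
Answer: $- \frac{225476}{5} \approx -45095.0$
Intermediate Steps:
$a{\left(y \right)} = \frac{1}{y}$
$s{\left(U,g \right)} = - \frac{1}{5}$ ($s{\left(U,g \right)} = \frac{1}{-5} = - \frac{1}{5}$)
$s{\left(\frac{1}{-85},-155 \right)} - 45095 = - \frac{1}{5} - 45095 = - \frac{225476}{5}$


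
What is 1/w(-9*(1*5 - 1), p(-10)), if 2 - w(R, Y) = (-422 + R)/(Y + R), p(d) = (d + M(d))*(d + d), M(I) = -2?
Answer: 102/433 ≈ 0.23557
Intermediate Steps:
p(d) = 2*d*(-2 + d) (p(d) = (d - 2)*(d + d) = (-2 + d)*(2*d) = 2*d*(-2 + d))
w(R, Y) = 2 - (-422 + R)/(R + Y) (w(R, Y) = 2 - (-422 + R)/(Y + R) = 2 - (-422 + R)/(R + Y))
1/w(-9*(1*5 - 1), p(-10)) = 1/((422 - 9*(1*5 - 1) + 2*(2*(-10)*(-2 - 10)))/(-9*(1*5 - 1) + 2*(-10)*(-2 - 10))) = 1/((422 - 9*(5 - 1) + 2*(2*(-10)*(-12)))/(-9*(5 - 1) + 2*(-10)*(-12))) = 1/((422 - 9*4 + 2*240)/(-9*4 + 240)) = 1/((422 - 36 + 480)/(-36 + 240)) = 1/(866/204) = 1/((1/204)*866) = 1/(433/102) = 102/433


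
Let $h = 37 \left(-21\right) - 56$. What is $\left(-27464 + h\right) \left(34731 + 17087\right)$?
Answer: $-1466293946$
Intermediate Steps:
$h = -833$ ($h = -777 - 56 = -833$)
$\left(-27464 + h\right) \left(34731 + 17087\right) = \left(-27464 - 833\right) \left(34731 + 17087\right) = \left(-28297\right) 51818 = -1466293946$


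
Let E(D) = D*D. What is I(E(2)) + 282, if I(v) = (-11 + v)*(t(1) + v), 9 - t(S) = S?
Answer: 198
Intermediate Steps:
t(S) = 9 - S
E(D) = D²
I(v) = (-11 + v)*(8 + v) (I(v) = (-11 + v)*((9 - 1*1) + v) = (-11 + v)*((9 - 1) + v) = (-11 + v)*(8 + v))
I(E(2)) + 282 = (-88 + (2²)² - 3*2²) + 282 = (-88 + 4² - 3*4) + 282 = (-88 + 16 - 12) + 282 = -84 + 282 = 198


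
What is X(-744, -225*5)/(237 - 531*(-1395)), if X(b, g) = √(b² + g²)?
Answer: √202129/246994 ≈ 0.0018202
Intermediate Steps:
X(-744, -225*5)/(237 - 531*(-1395)) = √((-744)² + (-225*5)²)/(237 - 531*(-1395)) = √(553536 + (-1125)²)/(237 + 740745) = √(553536 + 1265625)/740982 = √1819161*(1/740982) = (3*√202129)*(1/740982) = √202129/246994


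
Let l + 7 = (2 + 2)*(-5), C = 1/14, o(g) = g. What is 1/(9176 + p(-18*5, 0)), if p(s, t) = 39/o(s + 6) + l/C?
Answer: 28/246331 ≈ 0.00011367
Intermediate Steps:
C = 1/14 ≈ 0.071429
l = -27 (l = -7 + (2 + 2)*(-5) = -7 + 4*(-5) = -7 - 20 = -27)
p(s, t) = -378 + 39/(6 + s) (p(s, t) = 39/(s + 6) - 27/1/14 = 39/(6 + s) - 27*14 = 39/(6 + s) - 378 = -378 + 39/(6 + s))
1/(9176 + p(-18*5, 0)) = 1/(9176 + 3*(-743 - (-2268)*5)/(6 - 18*5)) = 1/(9176 + 3*(-743 - 126*(-90))/(6 - 90)) = 1/(9176 + 3*(-743 + 11340)/(-84)) = 1/(9176 + 3*(-1/84)*10597) = 1/(9176 - 10597/28) = 1/(246331/28) = 28/246331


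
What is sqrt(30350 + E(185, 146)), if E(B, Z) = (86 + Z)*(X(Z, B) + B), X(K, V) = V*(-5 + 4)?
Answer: 5*sqrt(1214) ≈ 174.21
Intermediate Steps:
X(K, V) = -V (X(K, V) = V*(-1) = -V)
E(B, Z) = 0 (E(B, Z) = (86 + Z)*(-B + B) = (86 + Z)*0 = 0)
sqrt(30350 + E(185, 146)) = sqrt(30350 + 0) = sqrt(30350) = 5*sqrt(1214)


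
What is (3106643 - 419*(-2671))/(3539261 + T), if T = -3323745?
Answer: 1056448/53879 ≈ 19.608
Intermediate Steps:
(3106643 - 419*(-2671))/(3539261 + T) = (3106643 - 419*(-2671))/(3539261 - 3323745) = (3106643 + 1119149)/215516 = 4225792*(1/215516) = 1056448/53879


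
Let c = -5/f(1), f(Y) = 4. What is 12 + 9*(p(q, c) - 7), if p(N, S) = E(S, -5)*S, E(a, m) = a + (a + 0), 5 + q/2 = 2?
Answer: -183/8 ≈ -22.875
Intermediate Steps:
q = -6 (q = -10 + 2*2 = -10 + 4 = -6)
E(a, m) = 2*a (E(a, m) = a + a = 2*a)
c = -5/4 ≈ -1.2500
p(N, S) = 2*S² (p(N, S) = (2*S)*S = 2*S²)
12 + 9*(p(q, c) - 7) = 12 + 9*(2*(-5/4)² - 7) = 12 + 9*(2*(25/16) - 7) = 12 + 9*(25/8 - 7) = 12 + 9*(-31/8) = 12 - 279/8 = -183/8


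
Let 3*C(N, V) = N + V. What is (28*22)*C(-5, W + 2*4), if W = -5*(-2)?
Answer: 8008/3 ≈ 2669.3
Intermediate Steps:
W = 10
C(N, V) = N/3 + V/3 (C(N, V) = (N + V)/3 = N/3 + V/3)
(28*22)*C(-5, W + 2*4) = (28*22)*((⅓)*(-5) + (10 + 2*4)/3) = 616*(-5/3 + (10 + 8)/3) = 616*(-5/3 + (⅓)*18) = 616*(-5/3 + 6) = 616*(13/3) = 8008/3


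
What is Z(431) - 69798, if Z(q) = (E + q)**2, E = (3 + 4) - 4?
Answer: 118558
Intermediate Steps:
E = 3 (E = 7 - 4 = 3)
Z(q) = (3 + q)**2
Z(431) - 69798 = (3 + 431)**2 - 69798 = 434**2 - 69798 = 188356 - 69798 = 118558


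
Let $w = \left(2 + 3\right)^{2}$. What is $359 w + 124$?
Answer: $9099$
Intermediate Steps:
$w = 25$ ($w = 5^{2} = 25$)
$359 w + 124 = 359 \cdot 25 + 124 = 8975 + 124 = 9099$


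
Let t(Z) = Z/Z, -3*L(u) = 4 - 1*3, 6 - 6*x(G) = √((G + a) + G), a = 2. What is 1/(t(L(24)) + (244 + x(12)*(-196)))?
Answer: -9/4655 + 6*√26/4655 ≈ 0.0046389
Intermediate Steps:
x(G) = 1 - √(2 + 2*G)/6 (x(G) = 1 - √((G + 2) + G)/6 = 1 - √((2 + G) + G)/6 = 1 - √(2 + 2*G)/6)
L(u) = -⅓ (L(u) = -(4 - 1*3)/3 = -(4 - 3)/3 = -⅓*1 = -⅓)
t(Z) = 1
1/(t(L(24)) + (244 + x(12)*(-196))) = 1/(1 + (244 + (1 - √(2 + 2*12)/6)*(-196))) = 1/(1 + (244 + (1 - √(2 + 24)/6)*(-196))) = 1/(1 + (244 + (1 - √26/6)*(-196))) = 1/(1 + (244 + (-196 + 98*√26/3))) = 1/(1 + (48 + 98*√26/3)) = 1/(49 + 98*√26/3)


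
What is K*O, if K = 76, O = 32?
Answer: 2432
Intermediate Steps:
K*O = 76*32 = 2432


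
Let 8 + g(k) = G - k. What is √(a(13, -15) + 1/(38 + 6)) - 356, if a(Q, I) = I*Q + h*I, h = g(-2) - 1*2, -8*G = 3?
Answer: -356 + I*√134266/44 ≈ -356.0 + 8.3278*I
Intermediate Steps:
G = -3/8 (G = -⅛*3 = -3/8 ≈ -0.37500)
g(k) = -67/8 - k (g(k) = -8 + (-3/8 - k) = -67/8 - k)
h = -67/8 (h = (-67/8 - 1*(-2)) - 1*2 = (-67/8 + 2) - 2 = -51/8 - 2 = -67/8 ≈ -8.3750)
a(Q, I) = -67*I/8 + I*Q (a(Q, I) = I*Q - 67*I/8 = -67*I/8 + I*Q)
√(a(13, -15) + 1/(38 + 6)) - 356 = √((⅛)*(-15)*(-67 + 8*13) + 1/(38 + 6)) - 356 = √((⅛)*(-15)*(-67 + 104) + 1/44) - 356 = √((⅛)*(-15)*37 + 1/44) - 356 = √(-555/8 + 1/44) - 356 = √(-6103/88) - 356 = I*√134266/44 - 356 = -356 + I*√134266/44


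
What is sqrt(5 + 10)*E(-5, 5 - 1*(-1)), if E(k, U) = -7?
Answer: -7*sqrt(15) ≈ -27.111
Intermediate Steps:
sqrt(5 + 10)*E(-5, 5 - 1*(-1)) = sqrt(5 + 10)*(-7) = sqrt(15)*(-7) = -7*sqrt(15)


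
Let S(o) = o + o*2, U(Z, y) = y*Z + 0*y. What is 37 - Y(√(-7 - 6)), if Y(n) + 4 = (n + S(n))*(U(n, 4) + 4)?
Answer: 249 - 16*I*√13 ≈ 249.0 - 57.689*I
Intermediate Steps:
U(Z, y) = Z*y (U(Z, y) = Z*y + 0 = Z*y)
S(o) = 3*o (S(o) = o + 2*o = 3*o)
Y(n) = -4 + 4*n*(4 + 4*n) (Y(n) = -4 + (n + 3*n)*(n*4 + 4) = -4 + (4*n)*(4*n + 4) = -4 + (4*n)*(4 + 4*n) = -4 + 4*n*(4 + 4*n))
37 - Y(√(-7 - 6)) = 37 - (-4 + 16*√(-7 - 6) + 16*(√(-7 - 6))²) = 37 - (-4 + 16*√(-13) + 16*(√(-13))²) = 37 - (-4 + 16*(I*√13) + 16*(I*√13)²) = 37 - (-4 + 16*I*√13 + 16*(-13)) = 37 - (-4 + 16*I*√13 - 208) = 37 - (-212 + 16*I*√13) = 37 + (212 - 16*I*√13) = 249 - 16*I*√13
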